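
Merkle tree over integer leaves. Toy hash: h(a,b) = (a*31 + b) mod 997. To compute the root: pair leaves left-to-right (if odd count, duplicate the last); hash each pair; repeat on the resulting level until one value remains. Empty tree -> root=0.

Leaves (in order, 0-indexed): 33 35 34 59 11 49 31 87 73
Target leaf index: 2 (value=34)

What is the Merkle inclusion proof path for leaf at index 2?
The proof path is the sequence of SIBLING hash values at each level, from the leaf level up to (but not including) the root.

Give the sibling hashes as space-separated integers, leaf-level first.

L0 (leaves): [33, 35, 34, 59, 11, 49, 31, 87, 73], target index=2
L1: h(33,35)=(33*31+35)%997=61 [pair 0] h(34,59)=(34*31+59)%997=116 [pair 1] h(11,49)=(11*31+49)%997=390 [pair 2] h(31,87)=(31*31+87)%997=51 [pair 3] h(73,73)=(73*31+73)%997=342 [pair 4] -> [61, 116, 390, 51, 342]
  Sibling for proof at L0: 59
L2: h(61,116)=(61*31+116)%997=13 [pair 0] h(390,51)=(390*31+51)%997=177 [pair 1] h(342,342)=(342*31+342)%997=974 [pair 2] -> [13, 177, 974]
  Sibling for proof at L1: 61
L3: h(13,177)=(13*31+177)%997=580 [pair 0] h(974,974)=(974*31+974)%997=261 [pair 1] -> [580, 261]
  Sibling for proof at L2: 177
L4: h(580,261)=(580*31+261)%997=295 [pair 0] -> [295]
  Sibling for proof at L3: 261
Root: 295
Proof path (sibling hashes from leaf to root): [59, 61, 177, 261]

Answer: 59 61 177 261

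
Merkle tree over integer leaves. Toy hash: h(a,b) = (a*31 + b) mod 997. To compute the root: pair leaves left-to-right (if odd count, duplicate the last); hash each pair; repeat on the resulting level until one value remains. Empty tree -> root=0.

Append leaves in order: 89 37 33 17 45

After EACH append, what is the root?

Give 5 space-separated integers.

Answer: 89 802 993 977 595

Derivation:
After append 89 (leaves=[89]):
  L0: [89]
  root=89
After append 37 (leaves=[89, 37]):
  L0: [89, 37]
  L1: h(89,37)=(89*31+37)%997=802 -> [802]
  root=802
After append 33 (leaves=[89, 37, 33]):
  L0: [89, 37, 33]
  L1: h(89,37)=(89*31+37)%997=802 h(33,33)=(33*31+33)%997=59 -> [802, 59]
  L2: h(802,59)=(802*31+59)%997=993 -> [993]
  root=993
After append 17 (leaves=[89, 37, 33, 17]):
  L0: [89, 37, 33, 17]
  L1: h(89,37)=(89*31+37)%997=802 h(33,17)=(33*31+17)%997=43 -> [802, 43]
  L2: h(802,43)=(802*31+43)%997=977 -> [977]
  root=977
After append 45 (leaves=[89, 37, 33, 17, 45]):
  L0: [89, 37, 33, 17, 45]
  L1: h(89,37)=(89*31+37)%997=802 h(33,17)=(33*31+17)%997=43 h(45,45)=(45*31+45)%997=443 -> [802, 43, 443]
  L2: h(802,43)=(802*31+43)%997=977 h(443,443)=(443*31+443)%997=218 -> [977, 218]
  L3: h(977,218)=(977*31+218)%997=595 -> [595]
  root=595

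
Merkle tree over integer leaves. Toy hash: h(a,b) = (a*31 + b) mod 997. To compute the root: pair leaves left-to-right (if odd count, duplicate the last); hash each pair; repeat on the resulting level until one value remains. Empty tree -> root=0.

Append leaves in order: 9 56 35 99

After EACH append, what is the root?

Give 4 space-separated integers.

After append 9 (leaves=[9]):
  L0: [9]
  root=9
After append 56 (leaves=[9, 56]):
  L0: [9, 56]
  L1: h(9,56)=(9*31+56)%997=335 -> [335]
  root=335
After append 35 (leaves=[9, 56, 35]):
  L0: [9, 56, 35]
  L1: h(9,56)=(9*31+56)%997=335 h(35,35)=(35*31+35)%997=123 -> [335, 123]
  L2: h(335,123)=(335*31+123)%997=538 -> [538]
  root=538
After append 99 (leaves=[9, 56, 35, 99]):
  L0: [9, 56, 35, 99]
  L1: h(9,56)=(9*31+56)%997=335 h(35,99)=(35*31+99)%997=187 -> [335, 187]
  L2: h(335,187)=(335*31+187)%997=602 -> [602]
  root=602

Answer: 9 335 538 602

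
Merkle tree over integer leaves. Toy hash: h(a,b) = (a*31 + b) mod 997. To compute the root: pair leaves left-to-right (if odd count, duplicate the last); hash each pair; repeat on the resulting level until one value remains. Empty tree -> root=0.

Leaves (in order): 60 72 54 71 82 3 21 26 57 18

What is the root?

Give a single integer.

Answer: 883

Derivation:
L0: [60, 72, 54, 71, 82, 3, 21, 26, 57, 18]
L1: h(60,72)=(60*31+72)%997=935 h(54,71)=(54*31+71)%997=748 h(82,3)=(82*31+3)%997=551 h(21,26)=(21*31+26)%997=677 h(57,18)=(57*31+18)%997=788 -> [935, 748, 551, 677, 788]
L2: h(935,748)=(935*31+748)%997=820 h(551,677)=(551*31+677)%997=809 h(788,788)=(788*31+788)%997=291 -> [820, 809, 291]
L3: h(820,809)=(820*31+809)%997=307 h(291,291)=(291*31+291)%997=339 -> [307, 339]
L4: h(307,339)=(307*31+339)%997=883 -> [883]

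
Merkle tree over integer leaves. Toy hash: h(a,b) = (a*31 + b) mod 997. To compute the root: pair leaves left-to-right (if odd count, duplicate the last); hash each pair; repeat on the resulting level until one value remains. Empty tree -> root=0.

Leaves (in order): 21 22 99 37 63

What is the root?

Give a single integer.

Answer: 978

Derivation:
L0: [21, 22, 99, 37, 63]
L1: h(21,22)=(21*31+22)%997=673 h(99,37)=(99*31+37)%997=115 h(63,63)=(63*31+63)%997=22 -> [673, 115, 22]
L2: h(673,115)=(673*31+115)%997=41 h(22,22)=(22*31+22)%997=704 -> [41, 704]
L3: h(41,704)=(41*31+704)%997=978 -> [978]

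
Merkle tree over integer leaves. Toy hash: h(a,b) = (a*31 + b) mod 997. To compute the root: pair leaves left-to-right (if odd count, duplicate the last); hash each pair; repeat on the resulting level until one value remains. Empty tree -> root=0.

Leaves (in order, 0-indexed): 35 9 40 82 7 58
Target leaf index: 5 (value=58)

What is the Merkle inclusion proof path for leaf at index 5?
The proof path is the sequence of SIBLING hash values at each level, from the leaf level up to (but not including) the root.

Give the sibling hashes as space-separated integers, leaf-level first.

L0 (leaves): [35, 9, 40, 82, 7, 58], target index=5
L1: h(35,9)=(35*31+9)%997=97 [pair 0] h(40,82)=(40*31+82)%997=325 [pair 1] h(7,58)=(7*31+58)%997=275 [pair 2] -> [97, 325, 275]
  Sibling for proof at L0: 7
L2: h(97,325)=(97*31+325)%997=341 [pair 0] h(275,275)=(275*31+275)%997=824 [pair 1] -> [341, 824]
  Sibling for proof at L1: 275
L3: h(341,824)=(341*31+824)%997=428 [pair 0] -> [428]
  Sibling for proof at L2: 341
Root: 428
Proof path (sibling hashes from leaf to root): [7, 275, 341]

Answer: 7 275 341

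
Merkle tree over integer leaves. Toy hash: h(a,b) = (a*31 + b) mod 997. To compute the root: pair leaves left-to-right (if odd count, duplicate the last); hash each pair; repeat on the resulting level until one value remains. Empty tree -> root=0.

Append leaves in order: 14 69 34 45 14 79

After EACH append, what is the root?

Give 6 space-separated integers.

After append 14 (leaves=[14]):
  L0: [14]
  root=14
After append 69 (leaves=[14, 69]):
  L0: [14, 69]
  L1: h(14,69)=(14*31+69)%997=503 -> [503]
  root=503
After append 34 (leaves=[14, 69, 34]):
  L0: [14, 69, 34]
  L1: h(14,69)=(14*31+69)%997=503 h(34,34)=(34*31+34)%997=91 -> [503, 91]
  L2: h(503,91)=(503*31+91)%997=729 -> [729]
  root=729
After append 45 (leaves=[14, 69, 34, 45]):
  L0: [14, 69, 34, 45]
  L1: h(14,69)=(14*31+69)%997=503 h(34,45)=(34*31+45)%997=102 -> [503, 102]
  L2: h(503,102)=(503*31+102)%997=740 -> [740]
  root=740
After append 14 (leaves=[14, 69, 34, 45, 14]):
  L0: [14, 69, 34, 45, 14]
  L1: h(14,69)=(14*31+69)%997=503 h(34,45)=(34*31+45)%997=102 h(14,14)=(14*31+14)%997=448 -> [503, 102, 448]
  L2: h(503,102)=(503*31+102)%997=740 h(448,448)=(448*31+448)%997=378 -> [740, 378]
  L3: h(740,378)=(740*31+378)%997=387 -> [387]
  root=387
After append 79 (leaves=[14, 69, 34, 45, 14, 79]):
  L0: [14, 69, 34, 45, 14, 79]
  L1: h(14,69)=(14*31+69)%997=503 h(34,45)=(34*31+45)%997=102 h(14,79)=(14*31+79)%997=513 -> [503, 102, 513]
  L2: h(503,102)=(503*31+102)%997=740 h(513,513)=(513*31+513)%997=464 -> [740, 464]
  L3: h(740,464)=(740*31+464)%997=473 -> [473]
  root=473

Answer: 14 503 729 740 387 473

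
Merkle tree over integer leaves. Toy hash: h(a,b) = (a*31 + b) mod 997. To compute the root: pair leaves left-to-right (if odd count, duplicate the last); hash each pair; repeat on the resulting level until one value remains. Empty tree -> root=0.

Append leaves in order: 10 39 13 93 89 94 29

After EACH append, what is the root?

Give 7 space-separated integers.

Answer: 10 349 268 348 230 390 459

Derivation:
After append 10 (leaves=[10]):
  L0: [10]
  root=10
After append 39 (leaves=[10, 39]):
  L0: [10, 39]
  L1: h(10,39)=(10*31+39)%997=349 -> [349]
  root=349
After append 13 (leaves=[10, 39, 13]):
  L0: [10, 39, 13]
  L1: h(10,39)=(10*31+39)%997=349 h(13,13)=(13*31+13)%997=416 -> [349, 416]
  L2: h(349,416)=(349*31+416)%997=268 -> [268]
  root=268
After append 93 (leaves=[10, 39, 13, 93]):
  L0: [10, 39, 13, 93]
  L1: h(10,39)=(10*31+39)%997=349 h(13,93)=(13*31+93)%997=496 -> [349, 496]
  L2: h(349,496)=(349*31+496)%997=348 -> [348]
  root=348
After append 89 (leaves=[10, 39, 13, 93, 89]):
  L0: [10, 39, 13, 93, 89]
  L1: h(10,39)=(10*31+39)%997=349 h(13,93)=(13*31+93)%997=496 h(89,89)=(89*31+89)%997=854 -> [349, 496, 854]
  L2: h(349,496)=(349*31+496)%997=348 h(854,854)=(854*31+854)%997=409 -> [348, 409]
  L3: h(348,409)=(348*31+409)%997=230 -> [230]
  root=230
After append 94 (leaves=[10, 39, 13, 93, 89, 94]):
  L0: [10, 39, 13, 93, 89, 94]
  L1: h(10,39)=(10*31+39)%997=349 h(13,93)=(13*31+93)%997=496 h(89,94)=(89*31+94)%997=859 -> [349, 496, 859]
  L2: h(349,496)=(349*31+496)%997=348 h(859,859)=(859*31+859)%997=569 -> [348, 569]
  L3: h(348,569)=(348*31+569)%997=390 -> [390]
  root=390
After append 29 (leaves=[10, 39, 13, 93, 89, 94, 29]):
  L0: [10, 39, 13, 93, 89, 94, 29]
  L1: h(10,39)=(10*31+39)%997=349 h(13,93)=(13*31+93)%997=496 h(89,94)=(89*31+94)%997=859 h(29,29)=(29*31+29)%997=928 -> [349, 496, 859, 928]
  L2: h(349,496)=(349*31+496)%997=348 h(859,928)=(859*31+928)%997=638 -> [348, 638]
  L3: h(348,638)=(348*31+638)%997=459 -> [459]
  root=459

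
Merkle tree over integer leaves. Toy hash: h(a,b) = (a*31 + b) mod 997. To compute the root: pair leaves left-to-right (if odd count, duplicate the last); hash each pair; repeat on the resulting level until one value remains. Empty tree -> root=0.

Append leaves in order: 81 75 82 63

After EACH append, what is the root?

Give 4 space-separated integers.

After append 81 (leaves=[81]):
  L0: [81]
  root=81
After append 75 (leaves=[81, 75]):
  L0: [81, 75]
  L1: h(81,75)=(81*31+75)%997=592 -> [592]
  root=592
After append 82 (leaves=[81, 75, 82]):
  L0: [81, 75, 82]
  L1: h(81,75)=(81*31+75)%997=592 h(82,82)=(82*31+82)%997=630 -> [592, 630]
  L2: h(592,630)=(592*31+630)%997=39 -> [39]
  root=39
After append 63 (leaves=[81, 75, 82, 63]):
  L0: [81, 75, 82, 63]
  L1: h(81,75)=(81*31+75)%997=592 h(82,63)=(82*31+63)%997=611 -> [592, 611]
  L2: h(592,611)=(592*31+611)%997=20 -> [20]
  root=20

Answer: 81 592 39 20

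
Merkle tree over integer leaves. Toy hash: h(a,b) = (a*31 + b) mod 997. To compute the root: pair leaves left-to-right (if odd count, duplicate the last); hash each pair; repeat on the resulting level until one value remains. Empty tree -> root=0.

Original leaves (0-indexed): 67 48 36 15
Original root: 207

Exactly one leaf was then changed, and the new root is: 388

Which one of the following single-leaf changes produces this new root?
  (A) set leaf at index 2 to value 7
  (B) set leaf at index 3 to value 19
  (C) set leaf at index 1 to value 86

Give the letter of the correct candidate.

Original leaves: [67, 48, 36, 15]
Target new root: 388
Try each candidate change and compute the resulting root:
Candidate A: set leaf[2] = 7 -> leaves = [67, 48, 7, 15]
  L0: [67, 48, 7, 15]
  L1: h(67,48)=(67*31+48)%997=131 h(7,15)=(7*31+15)%997=232 -> [131, 232]
  L2: h(131,232)=(131*31+232)%997=305 -> [305]
  root = 305 != target 388
Candidate B: set leaf[3] = 19 -> leaves = [67, 48, 36, 19]
  L0: [67, 48, 36, 19]
  L1: h(67,48)=(67*31+48)%997=131 h(36,19)=(36*31+19)%997=138 -> [131, 138]
  L2: h(131,138)=(131*31+138)%997=211 -> [211]
  root = 211 != target 388
Candidate C: set leaf[1] = 86 -> leaves = [67, 86, 36, 15]
  L0: [67, 86, 36, 15]
  L1: h(67,86)=(67*31+86)%997=169 h(36,15)=(36*31+15)%997=134 -> [169, 134]
  L2: h(169,134)=(169*31+134)%997=388 -> [388]
  root = 388 == target 388  ** MATCH **
Candidate C produces the target root.

Answer: C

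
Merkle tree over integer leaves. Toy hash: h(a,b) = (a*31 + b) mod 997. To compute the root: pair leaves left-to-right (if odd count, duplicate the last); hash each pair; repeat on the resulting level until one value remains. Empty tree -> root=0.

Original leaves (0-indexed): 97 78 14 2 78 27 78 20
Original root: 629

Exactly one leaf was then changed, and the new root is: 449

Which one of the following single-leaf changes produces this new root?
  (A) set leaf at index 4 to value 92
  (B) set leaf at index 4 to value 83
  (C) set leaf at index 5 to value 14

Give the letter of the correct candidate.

Answer: B

Derivation:
Original leaves: [97, 78, 14, 2, 78, 27, 78, 20]
Target new root: 449
Try each candidate change and compute the resulting root:
Candidate A: set leaf[4] = 92 -> leaves = [97, 78, 14, 2, 92, 27, 78, 20]
  L0: [97, 78, 14, 2, 92, 27, 78, 20]
  L1: h(97,78)=(97*31+78)%997=94 h(14,2)=(14*31+2)%997=436 h(92,27)=(92*31+27)%997=885 h(78,20)=(78*31+20)%997=444 -> [94, 436, 885, 444]
  L2: h(94,436)=(94*31+436)%997=359 h(885,444)=(885*31+444)%997=960 -> [359, 960]
  L3: h(359,960)=(359*31+960)%997=125 -> [125]
  root = 125 != target 449
Candidate B: set leaf[4] = 83 -> leaves = [97, 78, 14, 2, 83, 27, 78, 20]
  L0: [97, 78, 14, 2, 83, 27, 78, 20]
  L1: h(97,78)=(97*31+78)%997=94 h(14,2)=(14*31+2)%997=436 h(83,27)=(83*31+27)%997=606 h(78,20)=(78*31+20)%997=444 -> [94, 436, 606, 444]
  L2: h(94,436)=(94*31+436)%997=359 h(606,444)=(606*31+444)%997=287 -> [359, 287]
  L3: h(359,287)=(359*31+287)%997=449 -> [449]
  root = 449 == target 449  ** MATCH **
Candidate C: set leaf[5] = 14 -> leaves = [97, 78, 14, 2, 78, 14, 78, 20]
  L0: [97, 78, 14, 2, 78, 14, 78, 20]
  L1: h(97,78)=(97*31+78)%997=94 h(14,2)=(14*31+2)%997=436 h(78,14)=(78*31+14)%997=438 h(78,20)=(78*31+20)%997=444 -> [94, 436, 438, 444]
  L2: h(94,436)=(94*31+436)%997=359 h(438,444)=(438*31+444)%997=64 -> [359, 64]
  L3: h(359,64)=(359*31+64)%997=226 -> [226]
  root = 226 != target 449
Candidate B produces the target root.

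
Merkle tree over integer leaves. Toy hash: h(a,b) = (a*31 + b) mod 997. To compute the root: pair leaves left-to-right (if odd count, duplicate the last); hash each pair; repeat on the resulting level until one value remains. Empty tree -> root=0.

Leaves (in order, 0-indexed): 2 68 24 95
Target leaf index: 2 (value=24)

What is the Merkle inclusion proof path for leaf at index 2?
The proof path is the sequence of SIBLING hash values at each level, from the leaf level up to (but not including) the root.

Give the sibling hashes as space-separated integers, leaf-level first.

L0 (leaves): [2, 68, 24, 95], target index=2
L1: h(2,68)=(2*31+68)%997=130 [pair 0] h(24,95)=(24*31+95)%997=839 [pair 1] -> [130, 839]
  Sibling for proof at L0: 95
L2: h(130,839)=(130*31+839)%997=881 [pair 0] -> [881]
  Sibling for proof at L1: 130
Root: 881
Proof path (sibling hashes from leaf to root): [95, 130]

Answer: 95 130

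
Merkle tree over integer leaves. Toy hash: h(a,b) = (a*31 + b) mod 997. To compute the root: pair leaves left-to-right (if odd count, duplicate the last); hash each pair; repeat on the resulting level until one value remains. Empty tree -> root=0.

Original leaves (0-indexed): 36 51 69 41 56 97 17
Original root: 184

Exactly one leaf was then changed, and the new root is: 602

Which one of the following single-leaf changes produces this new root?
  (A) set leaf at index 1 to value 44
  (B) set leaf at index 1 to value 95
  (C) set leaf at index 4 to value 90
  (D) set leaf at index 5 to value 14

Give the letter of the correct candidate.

Original leaves: [36, 51, 69, 41, 56, 97, 17]
Target new root: 602
Try each candidate change and compute the resulting root:
Candidate A: set leaf[1] = 44 -> leaves = [36, 44, 69, 41, 56, 97, 17]
  L0: [36, 44, 69, 41, 56, 97, 17]
  L1: h(36,44)=(36*31+44)%997=163 h(69,41)=(69*31+41)%997=186 h(56,97)=(56*31+97)%997=836 h(17,17)=(17*31+17)%997=544 -> [163, 186, 836, 544]
  L2: h(163,186)=(163*31+186)%997=254 h(836,544)=(836*31+544)%997=538 -> [254, 538]
  L3: h(254,538)=(254*31+538)%997=436 -> [436]
  root = 436 != target 602
Candidate B: set leaf[1] = 95 -> leaves = [36, 95, 69, 41, 56, 97, 17]
  L0: [36, 95, 69, 41, 56, 97, 17]
  L1: h(36,95)=(36*31+95)%997=214 h(69,41)=(69*31+41)%997=186 h(56,97)=(56*31+97)%997=836 h(17,17)=(17*31+17)%997=544 -> [214, 186, 836, 544]
  L2: h(214,186)=(214*31+186)%997=838 h(836,544)=(836*31+544)%997=538 -> [838, 538]
  L3: h(838,538)=(838*31+538)%997=594 -> [594]
  root = 594 != target 602
Candidate C: set leaf[4] = 90 -> leaves = [36, 51, 69, 41, 90, 97, 17]
  L0: [36, 51, 69, 41, 90, 97, 17]
  L1: h(36,51)=(36*31+51)%997=170 h(69,41)=(69*31+41)%997=186 h(90,97)=(90*31+97)%997=893 h(17,17)=(17*31+17)%997=544 -> [170, 186, 893, 544]
  L2: h(170,186)=(170*31+186)%997=471 h(893,544)=(893*31+544)%997=311 -> [471, 311]
  L3: h(471,311)=(471*31+311)%997=954 -> [954]
  root = 954 != target 602
Candidate D: set leaf[5] = 14 -> leaves = [36, 51, 69, 41, 56, 14, 17]
  L0: [36, 51, 69, 41, 56, 14, 17]
  L1: h(36,51)=(36*31+51)%997=170 h(69,41)=(69*31+41)%997=186 h(56,14)=(56*31+14)%997=753 h(17,17)=(17*31+17)%997=544 -> [170, 186, 753, 544]
  L2: h(170,186)=(170*31+186)%997=471 h(753,544)=(753*31+544)%997=956 -> [471, 956]
  L3: h(471,956)=(471*31+956)%997=602 -> [602]
  root = 602 == target 602  ** MATCH **
Candidate D produces the target root.

Answer: D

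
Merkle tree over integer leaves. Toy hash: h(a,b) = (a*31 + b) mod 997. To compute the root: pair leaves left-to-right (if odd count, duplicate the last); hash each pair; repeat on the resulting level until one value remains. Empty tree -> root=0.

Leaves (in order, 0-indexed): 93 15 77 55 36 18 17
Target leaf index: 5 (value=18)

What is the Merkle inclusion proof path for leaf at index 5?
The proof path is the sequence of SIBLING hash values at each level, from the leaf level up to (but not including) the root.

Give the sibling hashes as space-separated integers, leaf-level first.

Answer: 36 544 556

Derivation:
L0 (leaves): [93, 15, 77, 55, 36, 18, 17], target index=5
L1: h(93,15)=(93*31+15)%997=904 [pair 0] h(77,55)=(77*31+55)%997=448 [pair 1] h(36,18)=(36*31+18)%997=137 [pair 2] h(17,17)=(17*31+17)%997=544 [pair 3] -> [904, 448, 137, 544]
  Sibling for proof at L0: 36
L2: h(904,448)=(904*31+448)%997=556 [pair 0] h(137,544)=(137*31+544)%997=803 [pair 1] -> [556, 803]
  Sibling for proof at L1: 544
L3: h(556,803)=(556*31+803)%997=93 [pair 0] -> [93]
  Sibling for proof at L2: 556
Root: 93
Proof path (sibling hashes from leaf to root): [36, 544, 556]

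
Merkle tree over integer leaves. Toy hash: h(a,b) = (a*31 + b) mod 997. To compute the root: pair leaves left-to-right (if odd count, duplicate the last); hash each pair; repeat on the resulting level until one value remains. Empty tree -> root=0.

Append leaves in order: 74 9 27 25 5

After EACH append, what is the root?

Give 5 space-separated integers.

After append 74 (leaves=[74]):
  L0: [74]
  root=74
After append 9 (leaves=[74, 9]):
  L0: [74, 9]
  L1: h(74,9)=(74*31+9)%997=309 -> [309]
  root=309
After append 27 (leaves=[74, 9, 27]):
  L0: [74, 9, 27]
  L1: h(74,9)=(74*31+9)%997=309 h(27,27)=(27*31+27)%997=864 -> [309, 864]
  L2: h(309,864)=(309*31+864)%997=473 -> [473]
  root=473
After append 25 (leaves=[74, 9, 27, 25]):
  L0: [74, 9, 27, 25]
  L1: h(74,9)=(74*31+9)%997=309 h(27,25)=(27*31+25)%997=862 -> [309, 862]
  L2: h(309,862)=(309*31+862)%997=471 -> [471]
  root=471
After append 5 (leaves=[74, 9, 27, 25, 5]):
  L0: [74, 9, 27, 25, 5]
  L1: h(74,9)=(74*31+9)%997=309 h(27,25)=(27*31+25)%997=862 h(5,5)=(5*31+5)%997=160 -> [309, 862, 160]
  L2: h(309,862)=(309*31+862)%997=471 h(160,160)=(160*31+160)%997=135 -> [471, 135]
  L3: h(471,135)=(471*31+135)%997=778 -> [778]
  root=778

Answer: 74 309 473 471 778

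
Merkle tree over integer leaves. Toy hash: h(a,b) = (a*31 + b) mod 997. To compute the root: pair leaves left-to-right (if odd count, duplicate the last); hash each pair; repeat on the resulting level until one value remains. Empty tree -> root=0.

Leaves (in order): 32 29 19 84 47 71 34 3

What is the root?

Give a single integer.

L0: [32, 29, 19, 84, 47, 71, 34, 3]
L1: h(32,29)=(32*31+29)%997=24 h(19,84)=(19*31+84)%997=673 h(47,71)=(47*31+71)%997=531 h(34,3)=(34*31+3)%997=60 -> [24, 673, 531, 60]
L2: h(24,673)=(24*31+673)%997=420 h(531,60)=(531*31+60)%997=569 -> [420, 569]
L3: h(420,569)=(420*31+569)%997=628 -> [628]

Answer: 628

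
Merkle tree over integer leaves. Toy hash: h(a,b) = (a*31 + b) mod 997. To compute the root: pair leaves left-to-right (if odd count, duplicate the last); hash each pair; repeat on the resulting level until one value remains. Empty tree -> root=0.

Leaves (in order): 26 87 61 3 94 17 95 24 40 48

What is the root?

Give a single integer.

Answer: 386

Derivation:
L0: [26, 87, 61, 3, 94, 17, 95, 24, 40, 48]
L1: h(26,87)=(26*31+87)%997=893 h(61,3)=(61*31+3)%997=897 h(94,17)=(94*31+17)%997=937 h(95,24)=(95*31+24)%997=975 h(40,48)=(40*31+48)%997=291 -> [893, 897, 937, 975, 291]
L2: h(893,897)=(893*31+897)%997=664 h(937,975)=(937*31+975)%997=112 h(291,291)=(291*31+291)%997=339 -> [664, 112, 339]
L3: h(664,112)=(664*31+112)%997=756 h(339,339)=(339*31+339)%997=878 -> [756, 878]
L4: h(756,878)=(756*31+878)%997=386 -> [386]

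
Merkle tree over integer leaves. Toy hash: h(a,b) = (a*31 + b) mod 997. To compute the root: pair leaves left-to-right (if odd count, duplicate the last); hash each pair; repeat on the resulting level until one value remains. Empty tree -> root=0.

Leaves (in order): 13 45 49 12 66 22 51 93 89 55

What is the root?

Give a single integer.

L0: [13, 45, 49, 12, 66, 22, 51, 93, 89, 55]
L1: h(13,45)=(13*31+45)%997=448 h(49,12)=(49*31+12)%997=534 h(66,22)=(66*31+22)%997=74 h(51,93)=(51*31+93)%997=677 h(89,55)=(89*31+55)%997=820 -> [448, 534, 74, 677, 820]
L2: h(448,534)=(448*31+534)%997=464 h(74,677)=(74*31+677)%997=977 h(820,820)=(820*31+820)%997=318 -> [464, 977, 318]
L3: h(464,977)=(464*31+977)%997=406 h(318,318)=(318*31+318)%997=206 -> [406, 206]
L4: h(406,206)=(406*31+206)%997=828 -> [828]

Answer: 828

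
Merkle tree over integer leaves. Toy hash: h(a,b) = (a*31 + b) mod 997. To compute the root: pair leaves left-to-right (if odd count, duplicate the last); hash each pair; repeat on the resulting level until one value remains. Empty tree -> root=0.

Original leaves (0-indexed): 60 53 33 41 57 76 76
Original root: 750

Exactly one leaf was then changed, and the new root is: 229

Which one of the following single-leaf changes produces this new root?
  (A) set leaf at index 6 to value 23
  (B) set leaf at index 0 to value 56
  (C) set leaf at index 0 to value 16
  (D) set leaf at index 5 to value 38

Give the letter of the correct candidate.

Answer: B

Derivation:
Original leaves: [60, 53, 33, 41, 57, 76, 76]
Target new root: 229
Try each candidate change and compute the resulting root:
Candidate A: set leaf[6] = 23 -> leaves = [60, 53, 33, 41, 57, 76, 23]
  L0: [60, 53, 33, 41, 57, 76, 23]
  L1: h(60,53)=(60*31+53)%997=916 h(33,41)=(33*31+41)%997=67 h(57,76)=(57*31+76)%997=846 h(23,23)=(23*31+23)%997=736 -> [916, 67, 846, 736]
  L2: h(916,67)=(916*31+67)%997=547 h(846,736)=(846*31+736)%997=43 -> [547, 43]
  L3: h(547,43)=(547*31+43)%997=51 -> [51]
  root = 51 != target 229
Candidate B: set leaf[0] = 56 -> leaves = [56, 53, 33, 41, 57, 76, 76]
  L0: [56, 53, 33, 41, 57, 76, 76]
  L1: h(56,53)=(56*31+53)%997=792 h(33,41)=(33*31+41)%997=67 h(57,76)=(57*31+76)%997=846 h(76,76)=(76*31+76)%997=438 -> [792, 67, 846, 438]
  L2: h(792,67)=(792*31+67)%997=691 h(846,438)=(846*31+438)%997=742 -> [691, 742]
  L3: h(691,742)=(691*31+742)%997=229 -> [229]
  root = 229 == target 229  ** MATCH **
Candidate C: set leaf[0] = 16 -> leaves = [16, 53, 33, 41, 57, 76, 76]
  L0: [16, 53, 33, 41, 57, 76, 76]
  L1: h(16,53)=(16*31+53)%997=549 h(33,41)=(33*31+41)%997=67 h(57,76)=(57*31+76)%997=846 h(76,76)=(76*31+76)%997=438 -> [549, 67, 846, 438]
  L2: h(549,67)=(549*31+67)%997=137 h(846,438)=(846*31+438)%997=742 -> [137, 742]
  L3: h(137,742)=(137*31+742)%997=4 -> [4]
  root = 4 != target 229
Candidate D: set leaf[5] = 38 -> leaves = [60, 53, 33, 41, 57, 38, 76]
  L0: [60, 53, 33, 41, 57, 38, 76]
  L1: h(60,53)=(60*31+53)%997=916 h(33,41)=(33*31+41)%997=67 h(57,38)=(57*31+38)%997=808 h(76,76)=(76*31+76)%997=438 -> [916, 67, 808, 438]
  L2: h(916,67)=(916*31+67)%997=547 h(808,438)=(808*31+438)%997=561 -> [547, 561]
  L3: h(547,561)=(547*31+561)%997=569 -> [569]
  root = 569 != target 229
Candidate B produces the target root.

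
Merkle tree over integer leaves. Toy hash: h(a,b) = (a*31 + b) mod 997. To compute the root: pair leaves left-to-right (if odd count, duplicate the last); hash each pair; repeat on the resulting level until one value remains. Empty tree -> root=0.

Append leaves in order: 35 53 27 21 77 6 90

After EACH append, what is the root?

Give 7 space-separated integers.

After append 35 (leaves=[35]):
  L0: [35]
  root=35
After append 53 (leaves=[35, 53]):
  L0: [35, 53]
  L1: h(35,53)=(35*31+53)%997=141 -> [141]
  root=141
After append 27 (leaves=[35, 53, 27]):
  L0: [35, 53, 27]
  L1: h(35,53)=(35*31+53)%997=141 h(27,27)=(27*31+27)%997=864 -> [141, 864]
  L2: h(141,864)=(141*31+864)%997=250 -> [250]
  root=250
After append 21 (leaves=[35, 53, 27, 21]):
  L0: [35, 53, 27, 21]
  L1: h(35,53)=(35*31+53)%997=141 h(27,21)=(27*31+21)%997=858 -> [141, 858]
  L2: h(141,858)=(141*31+858)%997=244 -> [244]
  root=244
After append 77 (leaves=[35, 53, 27, 21, 77]):
  L0: [35, 53, 27, 21, 77]
  L1: h(35,53)=(35*31+53)%997=141 h(27,21)=(27*31+21)%997=858 h(77,77)=(77*31+77)%997=470 -> [141, 858, 470]
  L2: h(141,858)=(141*31+858)%997=244 h(470,470)=(470*31+470)%997=85 -> [244, 85]
  L3: h(244,85)=(244*31+85)%997=670 -> [670]
  root=670
After append 6 (leaves=[35, 53, 27, 21, 77, 6]):
  L0: [35, 53, 27, 21, 77, 6]
  L1: h(35,53)=(35*31+53)%997=141 h(27,21)=(27*31+21)%997=858 h(77,6)=(77*31+6)%997=399 -> [141, 858, 399]
  L2: h(141,858)=(141*31+858)%997=244 h(399,399)=(399*31+399)%997=804 -> [244, 804]
  L3: h(244,804)=(244*31+804)%997=392 -> [392]
  root=392
After append 90 (leaves=[35, 53, 27, 21, 77, 6, 90]):
  L0: [35, 53, 27, 21, 77, 6, 90]
  L1: h(35,53)=(35*31+53)%997=141 h(27,21)=(27*31+21)%997=858 h(77,6)=(77*31+6)%997=399 h(90,90)=(90*31+90)%997=886 -> [141, 858, 399, 886]
  L2: h(141,858)=(141*31+858)%997=244 h(399,886)=(399*31+886)%997=294 -> [244, 294]
  L3: h(244,294)=(244*31+294)%997=879 -> [879]
  root=879

Answer: 35 141 250 244 670 392 879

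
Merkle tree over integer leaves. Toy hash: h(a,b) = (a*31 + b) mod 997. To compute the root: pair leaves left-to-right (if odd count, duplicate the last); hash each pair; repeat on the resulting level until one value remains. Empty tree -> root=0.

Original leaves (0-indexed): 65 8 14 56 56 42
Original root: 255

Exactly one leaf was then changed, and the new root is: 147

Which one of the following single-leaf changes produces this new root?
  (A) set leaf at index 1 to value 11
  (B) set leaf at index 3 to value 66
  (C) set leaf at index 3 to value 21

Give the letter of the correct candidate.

Original leaves: [65, 8, 14, 56, 56, 42]
Target new root: 147
Try each candidate change and compute the resulting root:
Candidate A: set leaf[1] = 11 -> leaves = [65, 11, 14, 56, 56, 42]
  L0: [65, 11, 14, 56, 56, 42]
  L1: h(65,11)=(65*31+11)%997=32 h(14,56)=(14*31+56)%997=490 h(56,42)=(56*31+42)%997=781 -> [32, 490, 781]
  L2: h(32,490)=(32*31+490)%997=485 h(781,781)=(781*31+781)%997=67 -> [485, 67]
  L3: h(485,67)=(485*31+67)%997=147 -> [147]
  root = 147 == target 147  ** MATCH **
Candidate B: set leaf[3] = 66 -> leaves = [65, 8, 14, 66, 56, 42]
  L0: [65, 8, 14, 66, 56, 42]
  L1: h(65,8)=(65*31+8)%997=29 h(14,66)=(14*31+66)%997=500 h(56,42)=(56*31+42)%997=781 -> [29, 500, 781]
  L2: h(29,500)=(29*31+500)%997=402 h(781,781)=(781*31+781)%997=67 -> [402, 67]
  L3: h(402,67)=(402*31+67)%997=565 -> [565]
  root = 565 != target 147
Candidate C: set leaf[3] = 21 -> leaves = [65, 8, 14, 21, 56, 42]
  L0: [65, 8, 14, 21, 56, 42]
  L1: h(65,8)=(65*31+8)%997=29 h(14,21)=(14*31+21)%997=455 h(56,42)=(56*31+42)%997=781 -> [29, 455, 781]
  L2: h(29,455)=(29*31+455)%997=357 h(781,781)=(781*31+781)%997=67 -> [357, 67]
  L3: h(357,67)=(357*31+67)%997=167 -> [167]
  root = 167 != target 147
Candidate A produces the target root.

Answer: A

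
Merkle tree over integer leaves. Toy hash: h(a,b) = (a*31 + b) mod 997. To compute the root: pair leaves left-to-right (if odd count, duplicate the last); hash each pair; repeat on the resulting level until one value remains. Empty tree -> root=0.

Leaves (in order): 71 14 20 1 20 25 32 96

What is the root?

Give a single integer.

Answer: 474

Derivation:
L0: [71, 14, 20, 1, 20, 25, 32, 96]
L1: h(71,14)=(71*31+14)%997=221 h(20,1)=(20*31+1)%997=621 h(20,25)=(20*31+25)%997=645 h(32,96)=(32*31+96)%997=91 -> [221, 621, 645, 91]
L2: h(221,621)=(221*31+621)%997=493 h(645,91)=(645*31+91)%997=146 -> [493, 146]
L3: h(493,146)=(493*31+146)%997=474 -> [474]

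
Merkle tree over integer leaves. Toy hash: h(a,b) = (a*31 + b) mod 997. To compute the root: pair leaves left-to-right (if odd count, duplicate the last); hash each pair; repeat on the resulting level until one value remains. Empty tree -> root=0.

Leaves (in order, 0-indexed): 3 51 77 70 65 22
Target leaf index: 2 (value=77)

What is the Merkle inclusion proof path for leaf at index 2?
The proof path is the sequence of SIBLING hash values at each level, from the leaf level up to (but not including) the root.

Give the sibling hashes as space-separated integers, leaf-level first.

L0 (leaves): [3, 51, 77, 70, 65, 22], target index=2
L1: h(3,51)=(3*31+51)%997=144 [pair 0] h(77,70)=(77*31+70)%997=463 [pair 1] h(65,22)=(65*31+22)%997=43 [pair 2] -> [144, 463, 43]
  Sibling for proof at L0: 70
L2: h(144,463)=(144*31+463)%997=939 [pair 0] h(43,43)=(43*31+43)%997=379 [pair 1] -> [939, 379]
  Sibling for proof at L1: 144
L3: h(939,379)=(939*31+379)%997=575 [pair 0] -> [575]
  Sibling for proof at L2: 379
Root: 575
Proof path (sibling hashes from leaf to root): [70, 144, 379]

Answer: 70 144 379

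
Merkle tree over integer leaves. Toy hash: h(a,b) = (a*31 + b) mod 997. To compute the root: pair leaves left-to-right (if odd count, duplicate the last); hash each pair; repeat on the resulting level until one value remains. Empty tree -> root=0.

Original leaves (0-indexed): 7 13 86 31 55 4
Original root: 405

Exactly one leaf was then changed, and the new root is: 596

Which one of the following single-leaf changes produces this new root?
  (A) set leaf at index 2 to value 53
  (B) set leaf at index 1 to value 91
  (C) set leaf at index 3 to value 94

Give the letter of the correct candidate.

Answer: A

Derivation:
Original leaves: [7, 13, 86, 31, 55, 4]
Target new root: 596
Try each candidate change and compute the resulting root:
Candidate A: set leaf[2] = 53 -> leaves = [7, 13, 53, 31, 55, 4]
  L0: [7, 13, 53, 31, 55, 4]
  L1: h(7,13)=(7*31+13)%997=230 h(53,31)=(53*31+31)%997=677 h(55,4)=(55*31+4)%997=712 -> [230, 677, 712]
  L2: h(230,677)=(230*31+677)%997=828 h(712,712)=(712*31+712)%997=850 -> [828, 850]
  L3: h(828,850)=(828*31+850)%997=596 -> [596]
  root = 596 == target 596  ** MATCH **
Candidate B: set leaf[1] = 91 -> leaves = [7, 91, 86, 31, 55, 4]
  L0: [7, 91, 86, 31, 55, 4]
  L1: h(7,91)=(7*31+91)%997=308 h(86,31)=(86*31+31)%997=703 h(55,4)=(55*31+4)%997=712 -> [308, 703, 712]
  L2: h(308,703)=(308*31+703)%997=281 h(712,712)=(712*31+712)%997=850 -> [281, 850]
  L3: h(281,850)=(281*31+850)%997=588 -> [588]
  root = 588 != target 596
Candidate C: set leaf[3] = 94 -> leaves = [7, 13, 86, 94, 55, 4]
  L0: [7, 13, 86, 94, 55, 4]
  L1: h(7,13)=(7*31+13)%997=230 h(86,94)=(86*31+94)%997=766 h(55,4)=(55*31+4)%997=712 -> [230, 766, 712]
  L2: h(230,766)=(230*31+766)%997=917 h(712,712)=(712*31+712)%997=850 -> [917, 850]
  L3: h(917,850)=(917*31+850)%997=364 -> [364]
  root = 364 != target 596
Candidate A produces the target root.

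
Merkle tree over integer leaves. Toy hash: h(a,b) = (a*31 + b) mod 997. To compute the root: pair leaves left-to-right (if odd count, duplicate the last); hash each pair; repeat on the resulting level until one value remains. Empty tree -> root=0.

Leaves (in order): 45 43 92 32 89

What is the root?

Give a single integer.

Answer: 159

Derivation:
L0: [45, 43, 92, 32, 89]
L1: h(45,43)=(45*31+43)%997=441 h(92,32)=(92*31+32)%997=890 h(89,89)=(89*31+89)%997=854 -> [441, 890, 854]
L2: h(441,890)=(441*31+890)%997=603 h(854,854)=(854*31+854)%997=409 -> [603, 409]
L3: h(603,409)=(603*31+409)%997=159 -> [159]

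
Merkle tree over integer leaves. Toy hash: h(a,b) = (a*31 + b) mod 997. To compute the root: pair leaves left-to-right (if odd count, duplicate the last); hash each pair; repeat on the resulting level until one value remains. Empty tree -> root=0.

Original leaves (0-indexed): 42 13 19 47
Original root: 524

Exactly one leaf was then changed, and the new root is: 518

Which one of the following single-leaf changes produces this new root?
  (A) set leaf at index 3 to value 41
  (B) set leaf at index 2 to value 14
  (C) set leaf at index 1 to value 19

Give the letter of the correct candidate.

Answer: A

Derivation:
Original leaves: [42, 13, 19, 47]
Target new root: 518
Try each candidate change and compute the resulting root:
Candidate A: set leaf[3] = 41 -> leaves = [42, 13, 19, 41]
  L0: [42, 13, 19, 41]
  L1: h(42,13)=(42*31+13)%997=318 h(19,41)=(19*31+41)%997=630 -> [318, 630]
  L2: h(318,630)=(318*31+630)%997=518 -> [518]
  root = 518 == target 518  ** MATCH **
Candidate B: set leaf[2] = 14 -> leaves = [42, 13, 14, 47]
  L0: [42, 13, 14, 47]
  L1: h(42,13)=(42*31+13)%997=318 h(14,47)=(14*31+47)%997=481 -> [318, 481]
  L2: h(318,481)=(318*31+481)%997=369 -> [369]
  root = 369 != target 518
Candidate C: set leaf[1] = 19 -> leaves = [42, 19, 19, 47]
  L0: [42, 19, 19, 47]
  L1: h(42,19)=(42*31+19)%997=324 h(19,47)=(19*31+47)%997=636 -> [324, 636]
  L2: h(324,636)=(324*31+636)%997=710 -> [710]
  root = 710 != target 518
Candidate A produces the target root.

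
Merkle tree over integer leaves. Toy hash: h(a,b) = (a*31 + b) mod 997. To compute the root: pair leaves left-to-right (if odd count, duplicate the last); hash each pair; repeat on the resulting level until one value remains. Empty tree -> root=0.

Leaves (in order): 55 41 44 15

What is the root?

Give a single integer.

L0: [55, 41, 44, 15]
L1: h(55,41)=(55*31+41)%997=749 h(44,15)=(44*31+15)%997=382 -> [749, 382]
L2: h(749,382)=(749*31+382)%997=670 -> [670]

Answer: 670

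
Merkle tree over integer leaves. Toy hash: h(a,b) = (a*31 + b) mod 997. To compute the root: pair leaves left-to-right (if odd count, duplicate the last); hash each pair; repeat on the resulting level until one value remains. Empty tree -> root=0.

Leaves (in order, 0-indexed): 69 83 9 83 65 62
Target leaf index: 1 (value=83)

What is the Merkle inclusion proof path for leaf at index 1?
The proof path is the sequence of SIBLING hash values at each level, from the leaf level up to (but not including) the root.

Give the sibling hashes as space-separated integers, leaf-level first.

L0 (leaves): [69, 83, 9, 83, 65, 62], target index=1
L1: h(69,83)=(69*31+83)%997=228 [pair 0] h(9,83)=(9*31+83)%997=362 [pair 1] h(65,62)=(65*31+62)%997=83 [pair 2] -> [228, 362, 83]
  Sibling for proof at L0: 69
L2: h(228,362)=(228*31+362)%997=451 [pair 0] h(83,83)=(83*31+83)%997=662 [pair 1] -> [451, 662]
  Sibling for proof at L1: 362
L3: h(451,662)=(451*31+662)%997=685 [pair 0] -> [685]
  Sibling for proof at L2: 662
Root: 685
Proof path (sibling hashes from leaf to root): [69, 362, 662]

Answer: 69 362 662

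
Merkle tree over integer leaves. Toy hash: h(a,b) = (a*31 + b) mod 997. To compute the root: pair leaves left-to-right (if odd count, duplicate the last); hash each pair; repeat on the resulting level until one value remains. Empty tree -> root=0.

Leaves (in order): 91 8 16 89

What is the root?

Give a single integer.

Answer: 548

Derivation:
L0: [91, 8, 16, 89]
L1: h(91,8)=(91*31+8)%997=835 h(16,89)=(16*31+89)%997=585 -> [835, 585]
L2: h(835,585)=(835*31+585)%997=548 -> [548]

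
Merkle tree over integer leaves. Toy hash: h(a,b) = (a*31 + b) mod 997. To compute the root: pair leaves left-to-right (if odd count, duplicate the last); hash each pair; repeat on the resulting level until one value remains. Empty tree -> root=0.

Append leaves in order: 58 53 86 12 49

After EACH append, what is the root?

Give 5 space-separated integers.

Answer: 58 854 313 239 756

Derivation:
After append 58 (leaves=[58]):
  L0: [58]
  root=58
After append 53 (leaves=[58, 53]):
  L0: [58, 53]
  L1: h(58,53)=(58*31+53)%997=854 -> [854]
  root=854
After append 86 (leaves=[58, 53, 86]):
  L0: [58, 53, 86]
  L1: h(58,53)=(58*31+53)%997=854 h(86,86)=(86*31+86)%997=758 -> [854, 758]
  L2: h(854,758)=(854*31+758)%997=313 -> [313]
  root=313
After append 12 (leaves=[58, 53, 86, 12]):
  L0: [58, 53, 86, 12]
  L1: h(58,53)=(58*31+53)%997=854 h(86,12)=(86*31+12)%997=684 -> [854, 684]
  L2: h(854,684)=(854*31+684)%997=239 -> [239]
  root=239
After append 49 (leaves=[58, 53, 86, 12, 49]):
  L0: [58, 53, 86, 12, 49]
  L1: h(58,53)=(58*31+53)%997=854 h(86,12)=(86*31+12)%997=684 h(49,49)=(49*31+49)%997=571 -> [854, 684, 571]
  L2: h(854,684)=(854*31+684)%997=239 h(571,571)=(571*31+571)%997=326 -> [239, 326]
  L3: h(239,326)=(239*31+326)%997=756 -> [756]
  root=756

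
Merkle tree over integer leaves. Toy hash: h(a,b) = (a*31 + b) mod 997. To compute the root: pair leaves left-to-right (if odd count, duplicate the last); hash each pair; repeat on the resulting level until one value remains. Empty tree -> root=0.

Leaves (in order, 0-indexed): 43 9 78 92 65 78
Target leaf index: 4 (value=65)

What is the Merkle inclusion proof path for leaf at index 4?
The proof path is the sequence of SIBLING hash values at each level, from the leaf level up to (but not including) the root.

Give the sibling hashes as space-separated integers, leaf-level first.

L0 (leaves): [43, 9, 78, 92, 65, 78], target index=4
L1: h(43,9)=(43*31+9)%997=345 [pair 0] h(78,92)=(78*31+92)%997=516 [pair 1] h(65,78)=(65*31+78)%997=99 [pair 2] -> [345, 516, 99]
  Sibling for proof at L0: 78
L2: h(345,516)=(345*31+516)%997=244 [pair 0] h(99,99)=(99*31+99)%997=177 [pair 1] -> [244, 177]
  Sibling for proof at L1: 99
L3: h(244,177)=(244*31+177)%997=762 [pair 0] -> [762]
  Sibling for proof at L2: 244
Root: 762
Proof path (sibling hashes from leaf to root): [78, 99, 244]

Answer: 78 99 244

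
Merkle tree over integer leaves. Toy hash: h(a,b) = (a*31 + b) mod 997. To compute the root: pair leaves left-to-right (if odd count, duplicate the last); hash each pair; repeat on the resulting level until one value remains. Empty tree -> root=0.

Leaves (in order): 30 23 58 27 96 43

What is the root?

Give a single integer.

L0: [30, 23, 58, 27, 96, 43]
L1: h(30,23)=(30*31+23)%997=953 h(58,27)=(58*31+27)%997=828 h(96,43)=(96*31+43)%997=28 -> [953, 828, 28]
L2: h(953,828)=(953*31+828)%997=461 h(28,28)=(28*31+28)%997=896 -> [461, 896]
L3: h(461,896)=(461*31+896)%997=232 -> [232]

Answer: 232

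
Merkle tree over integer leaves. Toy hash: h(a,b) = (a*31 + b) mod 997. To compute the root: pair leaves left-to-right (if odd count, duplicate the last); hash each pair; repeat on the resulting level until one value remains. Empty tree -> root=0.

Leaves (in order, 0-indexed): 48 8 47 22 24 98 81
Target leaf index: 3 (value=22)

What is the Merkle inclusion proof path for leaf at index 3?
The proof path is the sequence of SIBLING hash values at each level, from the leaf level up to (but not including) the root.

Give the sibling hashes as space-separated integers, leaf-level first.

L0 (leaves): [48, 8, 47, 22, 24, 98, 81], target index=3
L1: h(48,8)=(48*31+8)%997=499 [pair 0] h(47,22)=(47*31+22)%997=482 [pair 1] h(24,98)=(24*31+98)%997=842 [pair 2] h(81,81)=(81*31+81)%997=598 [pair 3] -> [499, 482, 842, 598]
  Sibling for proof at L0: 47
L2: h(499,482)=(499*31+482)%997=996 [pair 0] h(842,598)=(842*31+598)%997=778 [pair 1] -> [996, 778]
  Sibling for proof at L1: 499
L3: h(996,778)=(996*31+778)%997=747 [pair 0] -> [747]
  Sibling for proof at L2: 778
Root: 747
Proof path (sibling hashes from leaf to root): [47, 499, 778]

Answer: 47 499 778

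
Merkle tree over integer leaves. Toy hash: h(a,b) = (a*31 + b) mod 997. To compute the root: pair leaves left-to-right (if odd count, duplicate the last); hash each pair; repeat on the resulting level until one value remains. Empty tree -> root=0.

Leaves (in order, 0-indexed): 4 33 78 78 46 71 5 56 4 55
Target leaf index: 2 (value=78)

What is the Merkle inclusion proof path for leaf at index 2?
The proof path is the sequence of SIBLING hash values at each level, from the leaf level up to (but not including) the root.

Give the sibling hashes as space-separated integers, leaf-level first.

Answer: 78 157 756 845

Derivation:
L0 (leaves): [4, 33, 78, 78, 46, 71, 5, 56, 4, 55], target index=2
L1: h(4,33)=(4*31+33)%997=157 [pair 0] h(78,78)=(78*31+78)%997=502 [pair 1] h(46,71)=(46*31+71)%997=500 [pair 2] h(5,56)=(5*31+56)%997=211 [pair 3] h(4,55)=(4*31+55)%997=179 [pair 4] -> [157, 502, 500, 211, 179]
  Sibling for proof at L0: 78
L2: h(157,502)=(157*31+502)%997=384 [pair 0] h(500,211)=(500*31+211)%997=756 [pair 1] h(179,179)=(179*31+179)%997=743 [pair 2] -> [384, 756, 743]
  Sibling for proof at L1: 157
L3: h(384,756)=(384*31+756)%997=696 [pair 0] h(743,743)=(743*31+743)%997=845 [pair 1] -> [696, 845]
  Sibling for proof at L2: 756
L4: h(696,845)=(696*31+845)%997=487 [pair 0] -> [487]
  Sibling for proof at L3: 845
Root: 487
Proof path (sibling hashes from leaf to root): [78, 157, 756, 845]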